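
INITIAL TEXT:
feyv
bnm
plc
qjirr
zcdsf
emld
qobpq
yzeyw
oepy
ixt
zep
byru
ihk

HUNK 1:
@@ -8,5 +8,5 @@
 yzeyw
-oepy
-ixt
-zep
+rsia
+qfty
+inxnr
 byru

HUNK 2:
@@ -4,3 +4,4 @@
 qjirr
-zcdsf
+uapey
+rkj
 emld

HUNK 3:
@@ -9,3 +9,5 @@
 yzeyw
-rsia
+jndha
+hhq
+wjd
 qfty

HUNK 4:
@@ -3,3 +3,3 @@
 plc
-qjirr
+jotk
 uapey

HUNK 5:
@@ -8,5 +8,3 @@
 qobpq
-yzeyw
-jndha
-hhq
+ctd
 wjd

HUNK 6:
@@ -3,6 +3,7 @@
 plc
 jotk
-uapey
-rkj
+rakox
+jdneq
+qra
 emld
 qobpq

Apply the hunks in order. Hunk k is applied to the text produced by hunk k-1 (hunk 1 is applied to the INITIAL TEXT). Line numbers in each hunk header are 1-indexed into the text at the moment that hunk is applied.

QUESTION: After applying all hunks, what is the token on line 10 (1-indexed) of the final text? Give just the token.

Answer: ctd

Derivation:
Hunk 1: at line 8 remove [oepy,ixt,zep] add [rsia,qfty,inxnr] -> 13 lines: feyv bnm plc qjirr zcdsf emld qobpq yzeyw rsia qfty inxnr byru ihk
Hunk 2: at line 4 remove [zcdsf] add [uapey,rkj] -> 14 lines: feyv bnm plc qjirr uapey rkj emld qobpq yzeyw rsia qfty inxnr byru ihk
Hunk 3: at line 9 remove [rsia] add [jndha,hhq,wjd] -> 16 lines: feyv bnm plc qjirr uapey rkj emld qobpq yzeyw jndha hhq wjd qfty inxnr byru ihk
Hunk 4: at line 3 remove [qjirr] add [jotk] -> 16 lines: feyv bnm plc jotk uapey rkj emld qobpq yzeyw jndha hhq wjd qfty inxnr byru ihk
Hunk 5: at line 8 remove [yzeyw,jndha,hhq] add [ctd] -> 14 lines: feyv bnm plc jotk uapey rkj emld qobpq ctd wjd qfty inxnr byru ihk
Hunk 6: at line 3 remove [uapey,rkj] add [rakox,jdneq,qra] -> 15 lines: feyv bnm plc jotk rakox jdneq qra emld qobpq ctd wjd qfty inxnr byru ihk
Final line 10: ctd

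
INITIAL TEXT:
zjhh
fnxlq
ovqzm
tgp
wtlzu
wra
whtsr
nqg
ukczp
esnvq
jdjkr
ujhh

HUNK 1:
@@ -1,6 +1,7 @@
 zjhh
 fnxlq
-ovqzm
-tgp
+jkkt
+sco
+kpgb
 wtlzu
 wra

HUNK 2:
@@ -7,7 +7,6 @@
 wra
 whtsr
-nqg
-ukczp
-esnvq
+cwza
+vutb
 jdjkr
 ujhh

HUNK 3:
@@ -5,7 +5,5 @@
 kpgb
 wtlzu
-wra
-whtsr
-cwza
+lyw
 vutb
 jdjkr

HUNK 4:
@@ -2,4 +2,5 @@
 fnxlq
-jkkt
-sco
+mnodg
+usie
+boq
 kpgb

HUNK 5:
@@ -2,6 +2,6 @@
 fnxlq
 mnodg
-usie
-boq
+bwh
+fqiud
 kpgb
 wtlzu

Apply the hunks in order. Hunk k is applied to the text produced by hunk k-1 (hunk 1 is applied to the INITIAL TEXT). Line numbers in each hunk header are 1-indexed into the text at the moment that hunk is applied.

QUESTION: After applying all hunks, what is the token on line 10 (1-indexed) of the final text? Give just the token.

Hunk 1: at line 1 remove [ovqzm,tgp] add [jkkt,sco,kpgb] -> 13 lines: zjhh fnxlq jkkt sco kpgb wtlzu wra whtsr nqg ukczp esnvq jdjkr ujhh
Hunk 2: at line 7 remove [nqg,ukczp,esnvq] add [cwza,vutb] -> 12 lines: zjhh fnxlq jkkt sco kpgb wtlzu wra whtsr cwza vutb jdjkr ujhh
Hunk 3: at line 5 remove [wra,whtsr,cwza] add [lyw] -> 10 lines: zjhh fnxlq jkkt sco kpgb wtlzu lyw vutb jdjkr ujhh
Hunk 4: at line 2 remove [jkkt,sco] add [mnodg,usie,boq] -> 11 lines: zjhh fnxlq mnodg usie boq kpgb wtlzu lyw vutb jdjkr ujhh
Hunk 5: at line 2 remove [usie,boq] add [bwh,fqiud] -> 11 lines: zjhh fnxlq mnodg bwh fqiud kpgb wtlzu lyw vutb jdjkr ujhh
Final line 10: jdjkr

Answer: jdjkr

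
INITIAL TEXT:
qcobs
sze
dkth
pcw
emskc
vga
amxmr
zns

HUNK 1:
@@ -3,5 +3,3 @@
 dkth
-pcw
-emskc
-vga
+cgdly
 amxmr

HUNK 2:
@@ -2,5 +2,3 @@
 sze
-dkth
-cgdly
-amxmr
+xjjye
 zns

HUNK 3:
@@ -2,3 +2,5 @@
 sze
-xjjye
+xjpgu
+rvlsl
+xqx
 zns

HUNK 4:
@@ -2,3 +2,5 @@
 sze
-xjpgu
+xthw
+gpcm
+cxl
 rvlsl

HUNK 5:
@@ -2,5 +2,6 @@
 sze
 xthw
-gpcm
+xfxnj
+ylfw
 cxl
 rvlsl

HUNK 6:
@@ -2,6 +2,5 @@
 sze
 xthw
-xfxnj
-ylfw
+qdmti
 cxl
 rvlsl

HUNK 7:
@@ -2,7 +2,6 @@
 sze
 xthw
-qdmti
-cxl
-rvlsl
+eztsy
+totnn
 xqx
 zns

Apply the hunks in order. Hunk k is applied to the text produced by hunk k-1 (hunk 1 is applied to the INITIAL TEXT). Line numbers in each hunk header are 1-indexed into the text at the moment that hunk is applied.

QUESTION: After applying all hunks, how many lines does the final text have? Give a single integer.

Hunk 1: at line 3 remove [pcw,emskc,vga] add [cgdly] -> 6 lines: qcobs sze dkth cgdly amxmr zns
Hunk 2: at line 2 remove [dkth,cgdly,amxmr] add [xjjye] -> 4 lines: qcobs sze xjjye zns
Hunk 3: at line 2 remove [xjjye] add [xjpgu,rvlsl,xqx] -> 6 lines: qcobs sze xjpgu rvlsl xqx zns
Hunk 4: at line 2 remove [xjpgu] add [xthw,gpcm,cxl] -> 8 lines: qcobs sze xthw gpcm cxl rvlsl xqx zns
Hunk 5: at line 2 remove [gpcm] add [xfxnj,ylfw] -> 9 lines: qcobs sze xthw xfxnj ylfw cxl rvlsl xqx zns
Hunk 6: at line 2 remove [xfxnj,ylfw] add [qdmti] -> 8 lines: qcobs sze xthw qdmti cxl rvlsl xqx zns
Hunk 7: at line 2 remove [qdmti,cxl,rvlsl] add [eztsy,totnn] -> 7 lines: qcobs sze xthw eztsy totnn xqx zns
Final line count: 7

Answer: 7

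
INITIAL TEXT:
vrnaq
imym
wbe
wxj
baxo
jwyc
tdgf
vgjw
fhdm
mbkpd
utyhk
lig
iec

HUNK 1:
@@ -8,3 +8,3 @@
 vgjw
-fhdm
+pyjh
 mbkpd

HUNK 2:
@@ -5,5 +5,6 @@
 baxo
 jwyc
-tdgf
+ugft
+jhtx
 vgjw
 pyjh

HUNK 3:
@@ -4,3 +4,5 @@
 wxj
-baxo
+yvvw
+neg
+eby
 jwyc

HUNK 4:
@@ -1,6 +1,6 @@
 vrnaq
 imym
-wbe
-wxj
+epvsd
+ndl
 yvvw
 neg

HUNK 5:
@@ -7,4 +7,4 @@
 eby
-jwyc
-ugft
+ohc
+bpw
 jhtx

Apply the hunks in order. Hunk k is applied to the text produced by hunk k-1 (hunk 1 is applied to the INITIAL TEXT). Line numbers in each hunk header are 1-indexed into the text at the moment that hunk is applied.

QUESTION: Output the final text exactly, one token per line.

Hunk 1: at line 8 remove [fhdm] add [pyjh] -> 13 lines: vrnaq imym wbe wxj baxo jwyc tdgf vgjw pyjh mbkpd utyhk lig iec
Hunk 2: at line 5 remove [tdgf] add [ugft,jhtx] -> 14 lines: vrnaq imym wbe wxj baxo jwyc ugft jhtx vgjw pyjh mbkpd utyhk lig iec
Hunk 3: at line 4 remove [baxo] add [yvvw,neg,eby] -> 16 lines: vrnaq imym wbe wxj yvvw neg eby jwyc ugft jhtx vgjw pyjh mbkpd utyhk lig iec
Hunk 4: at line 1 remove [wbe,wxj] add [epvsd,ndl] -> 16 lines: vrnaq imym epvsd ndl yvvw neg eby jwyc ugft jhtx vgjw pyjh mbkpd utyhk lig iec
Hunk 5: at line 7 remove [jwyc,ugft] add [ohc,bpw] -> 16 lines: vrnaq imym epvsd ndl yvvw neg eby ohc bpw jhtx vgjw pyjh mbkpd utyhk lig iec

Answer: vrnaq
imym
epvsd
ndl
yvvw
neg
eby
ohc
bpw
jhtx
vgjw
pyjh
mbkpd
utyhk
lig
iec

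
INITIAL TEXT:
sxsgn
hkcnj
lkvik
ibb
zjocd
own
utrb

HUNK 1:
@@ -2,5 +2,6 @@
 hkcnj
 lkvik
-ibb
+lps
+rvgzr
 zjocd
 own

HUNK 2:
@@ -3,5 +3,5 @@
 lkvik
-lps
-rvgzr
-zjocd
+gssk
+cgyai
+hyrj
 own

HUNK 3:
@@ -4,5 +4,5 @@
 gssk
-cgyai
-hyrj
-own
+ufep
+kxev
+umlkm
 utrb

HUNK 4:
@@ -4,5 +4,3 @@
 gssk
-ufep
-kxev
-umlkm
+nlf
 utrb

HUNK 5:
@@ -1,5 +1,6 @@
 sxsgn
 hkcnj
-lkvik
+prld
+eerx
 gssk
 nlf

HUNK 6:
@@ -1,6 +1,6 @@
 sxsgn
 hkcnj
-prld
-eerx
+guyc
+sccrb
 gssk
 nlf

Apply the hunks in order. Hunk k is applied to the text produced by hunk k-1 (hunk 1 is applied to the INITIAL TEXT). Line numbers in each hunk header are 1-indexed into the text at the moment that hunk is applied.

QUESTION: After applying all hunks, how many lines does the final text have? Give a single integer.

Answer: 7

Derivation:
Hunk 1: at line 2 remove [ibb] add [lps,rvgzr] -> 8 lines: sxsgn hkcnj lkvik lps rvgzr zjocd own utrb
Hunk 2: at line 3 remove [lps,rvgzr,zjocd] add [gssk,cgyai,hyrj] -> 8 lines: sxsgn hkcnj lkvik gssk cgyai hyrj own utrb
Hunk 3: at line 4 remove [cgyai,hyrj,own] add [ufep,kxev,umlkm] -> 8 lines: sxsgn hkcnj lkvik gssk ufep kxev umlkm utrb
Hunk 4: at line 4 remove [ufep,kxev,umlkm] add [nlf] -> 6 lines: sxsgn hkcnj lkvik gssk nlf utrb
Hunk 5: at line 1 remove [lkvik] add [prld,eerx] -> 7 lines: sxsgn hkcnj prld eerx gssk nlf utrb
Hunk 6: at line 1 remove [prld,eerx] add [guyc,sccrb] -> 7 lines: sxsgn hkcnj guyc sccrb gssk nlf utrb
Final line count: 7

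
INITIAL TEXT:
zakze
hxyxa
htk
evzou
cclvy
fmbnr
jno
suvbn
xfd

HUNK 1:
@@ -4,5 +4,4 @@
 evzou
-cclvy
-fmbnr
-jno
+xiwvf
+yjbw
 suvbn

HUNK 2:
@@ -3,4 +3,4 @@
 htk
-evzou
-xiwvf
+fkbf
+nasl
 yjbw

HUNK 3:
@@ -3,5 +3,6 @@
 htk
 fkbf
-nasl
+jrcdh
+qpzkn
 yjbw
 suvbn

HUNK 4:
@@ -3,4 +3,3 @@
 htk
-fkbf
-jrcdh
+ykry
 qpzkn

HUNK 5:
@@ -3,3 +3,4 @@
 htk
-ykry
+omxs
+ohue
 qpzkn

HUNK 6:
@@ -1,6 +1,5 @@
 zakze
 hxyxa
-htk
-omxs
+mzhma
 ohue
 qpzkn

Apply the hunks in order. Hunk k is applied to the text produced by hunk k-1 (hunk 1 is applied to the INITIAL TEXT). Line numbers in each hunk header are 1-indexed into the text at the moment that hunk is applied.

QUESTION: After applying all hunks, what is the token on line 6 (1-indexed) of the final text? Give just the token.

Answer: yjbw

Derivation:
Hunk 1: at line 4 remove [cclvy,fmbnr,jno] add [xiwvf,yjbw] -> 8 lines: zakze hxyxa htk evzou xiwvf yjbw suvbn xfd
Hunk 2: at line 3 remove [evzou,xiwvf] add [fkbf,nasl] -> 8 lines: zakze hxyxa htk fkbf nasl yjbw suvbn xfd
Hunk 3: at line 3 remove [nasl] add [jrcdh,qpzkn] -> 9 lines: zakze hxyxa htk fkbf jrcdh qpzkn yjbw suvbn xfd
Hunk 4: at line 3 remove [fkbf,jrcdh] add [ykry] -> 8 lines: zakze hxyxa htk ykry qpzkn yjbw suvbn xfd
Hunk 5: at line 3 remove [ykry] add [omxs,ohue] -> 9 lines: zakze hxyxa htk omxs ohue qpzkn yjbw suvbn xfd
Hunk 6: at line 1 remove [htk,omxs] add [mzhma] -> 8 lines: zakze hxyxa mzhma ohue qpzkn yjbw suvbn xfd
Final line 6: yjbw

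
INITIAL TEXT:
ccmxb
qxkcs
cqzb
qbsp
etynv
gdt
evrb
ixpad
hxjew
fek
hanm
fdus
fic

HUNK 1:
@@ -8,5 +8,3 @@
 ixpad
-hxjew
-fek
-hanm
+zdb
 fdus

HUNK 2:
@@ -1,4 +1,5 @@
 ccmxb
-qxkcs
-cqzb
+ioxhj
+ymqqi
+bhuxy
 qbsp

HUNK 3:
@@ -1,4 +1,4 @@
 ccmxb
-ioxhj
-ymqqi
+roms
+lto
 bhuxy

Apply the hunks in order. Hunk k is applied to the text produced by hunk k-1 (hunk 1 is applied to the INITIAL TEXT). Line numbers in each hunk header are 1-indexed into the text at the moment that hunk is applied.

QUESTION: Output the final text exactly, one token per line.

Hunk 1: at line 8 remove [hxjew,fek,hanm] add [zdb] -> 11 lines: ccmxb qxkcs cqzb qbsp etynv gdt evrb ixpad zdb fdus fic
Hunk 2: at line 1 remove [qxkcs,cqzb] add [ioxhj,ymqqi,bhuxy] -> 12 lines: ccmxb ioxhj ymqqi bhuxy qbsp etynv gdt evrb ixpad zdb fdus fic
Hunk 3: at line 1 remove [ioxhj,ymqqi] add [roms,lto] -> 12 lines: ccmxb roms lto bhuxy qbsp etynv gdt evrb ixpad zdb fdus fic

Answer: ccmxb
roms
lto
bhuxy
qbsp
etynv
gdt
evrb
ixpad
zdb
fdus
fic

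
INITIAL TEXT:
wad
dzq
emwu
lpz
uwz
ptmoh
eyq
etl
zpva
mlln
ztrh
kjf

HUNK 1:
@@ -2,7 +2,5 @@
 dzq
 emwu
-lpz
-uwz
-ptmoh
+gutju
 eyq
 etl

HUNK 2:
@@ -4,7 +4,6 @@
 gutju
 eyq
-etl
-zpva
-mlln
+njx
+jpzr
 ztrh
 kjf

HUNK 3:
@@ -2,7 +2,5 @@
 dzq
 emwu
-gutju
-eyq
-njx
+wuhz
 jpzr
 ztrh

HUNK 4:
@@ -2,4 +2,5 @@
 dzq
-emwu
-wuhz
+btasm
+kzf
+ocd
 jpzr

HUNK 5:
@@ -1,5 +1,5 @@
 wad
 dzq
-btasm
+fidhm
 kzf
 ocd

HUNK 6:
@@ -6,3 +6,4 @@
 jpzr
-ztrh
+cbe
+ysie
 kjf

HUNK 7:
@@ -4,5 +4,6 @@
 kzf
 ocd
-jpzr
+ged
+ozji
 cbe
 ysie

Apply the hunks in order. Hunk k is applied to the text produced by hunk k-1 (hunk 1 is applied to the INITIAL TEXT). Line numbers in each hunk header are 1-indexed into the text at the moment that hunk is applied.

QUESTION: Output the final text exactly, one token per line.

Answer: wad
dzq
fidhm
kzf
ocd
ged
ozji
cbe
ysie
kjf

Derivation:
Hunk 1: at line 2 remove [lpz,uwz,ptmoh] add [gutju] -> 10 lines: wad dzq emwu gutju eyq etl zpva mlln ztrh kjf
Hunk 2: at line 4 remove [etl,zpva,mlln] add [njx,jpzr] -> 9 lines: wad dzq emwu gutju eyq njx jpzr ztrh kjf
Hunk 3: at line 2 remove [gutju,eyq,njx] add [wuhz] -> 7 lines: wad dzq emwu wuhz jpzr ztrh kjf
Hunk 4: at line 2 remove [emwu,wuhz] add [btasm,kzf,ocd] -> 8 lines: wad dzq btasm kzf ocd jpzr ztrh kjf
Hunk 5: at line 1 remove [btasm] add [fidhm] -> 8 lines: wad dzq fidhm kzf ocd jpzr ztrh kjf
Hunk 6: at line 6 remove [ztrh] add [cbe,ysie] -> 9 lines: wad dzq fidhm kzf ocd jpzr cbe ysie kjf
Hunk 7: at line 4 remove [jpzr] add [ged,ozji] -> 10 lines: wad dzq fidhm kzf ocd ged ozji cbe ysie kjf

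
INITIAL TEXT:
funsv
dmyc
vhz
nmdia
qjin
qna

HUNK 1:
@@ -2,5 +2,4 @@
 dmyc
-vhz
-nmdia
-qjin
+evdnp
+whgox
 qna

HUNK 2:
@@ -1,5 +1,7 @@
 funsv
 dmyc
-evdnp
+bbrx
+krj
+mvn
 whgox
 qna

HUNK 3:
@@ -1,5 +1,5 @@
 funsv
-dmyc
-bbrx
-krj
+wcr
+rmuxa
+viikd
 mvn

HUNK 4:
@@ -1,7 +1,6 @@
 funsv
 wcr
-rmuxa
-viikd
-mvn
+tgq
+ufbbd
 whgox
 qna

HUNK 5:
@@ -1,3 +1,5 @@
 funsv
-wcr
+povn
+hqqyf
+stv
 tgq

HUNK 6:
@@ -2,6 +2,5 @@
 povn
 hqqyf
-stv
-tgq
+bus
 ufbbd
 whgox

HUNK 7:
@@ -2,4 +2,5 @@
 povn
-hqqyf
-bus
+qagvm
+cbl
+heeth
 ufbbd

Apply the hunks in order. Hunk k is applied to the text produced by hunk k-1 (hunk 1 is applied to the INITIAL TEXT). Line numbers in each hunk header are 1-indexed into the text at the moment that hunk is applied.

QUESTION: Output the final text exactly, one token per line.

Answer: funsv
povn
qagvm
cbl
heeth
ufbbd
whgox
qna

Derivation:
Hunk 1: at line 2 remove [vhz,nmdia,qjin] add [evdnp,whgox] -> 5 lines: funsv dmyc evdnp whgox qna
Hunk 2: at line 1 remove [evdnp] add [bbrx,krj,mvn] -> 7 lines: funsv dmyc bbrx krj mvn whgox qna
Hunk 3: at line 1 remove [dmyc,bbrx,krj] add [wcr,rmuxa,viikd] -> 7 lines: funsv wcr rmuxa viikd mvn whgox qna
Hunk 4: at line 1 remove [rmuxa,viikd,mvn] add [tgq,ufbbd] -> 6 lines: funsv wcr tgq ufbbd whgox qna
Hunk 5: at line 1 remove [wcr] add [povn,hqqyf,stv] -> 8 lines: funsv povn hqqyf stv tgq ufbbd whgox qna
Hunk 6: at line 2 remove [stv,tgq] add [bus] -> 7 lines: funsv povn hqqyf bus ufbbd whgox qna
Hunk 7: at line 2 remove [hqqyf,bus] add [qagvm,cbl,heeth] -> 8 lines: funsv povn qagvm cbl heeth ufbbd whgox qna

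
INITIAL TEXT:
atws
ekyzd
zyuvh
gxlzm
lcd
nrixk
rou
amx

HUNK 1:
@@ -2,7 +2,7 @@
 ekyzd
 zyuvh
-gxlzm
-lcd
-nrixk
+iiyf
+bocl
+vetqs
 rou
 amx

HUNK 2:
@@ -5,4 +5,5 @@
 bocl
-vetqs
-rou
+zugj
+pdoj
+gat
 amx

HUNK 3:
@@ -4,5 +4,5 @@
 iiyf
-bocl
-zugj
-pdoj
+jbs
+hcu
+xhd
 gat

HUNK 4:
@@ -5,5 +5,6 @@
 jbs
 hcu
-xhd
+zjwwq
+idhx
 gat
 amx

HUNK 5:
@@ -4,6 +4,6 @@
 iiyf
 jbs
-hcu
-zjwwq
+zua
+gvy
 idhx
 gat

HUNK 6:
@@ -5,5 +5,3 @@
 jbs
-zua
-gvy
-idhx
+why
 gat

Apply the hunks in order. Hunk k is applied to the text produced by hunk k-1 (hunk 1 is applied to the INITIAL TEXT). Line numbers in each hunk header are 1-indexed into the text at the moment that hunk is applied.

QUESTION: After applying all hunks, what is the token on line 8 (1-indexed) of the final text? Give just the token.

Answer: amx

Derivation:
Hunk 1: at line 2 remove [gxlzm,lcd,nrixk] add [iiyf,bocl,vetqs] -> 8 lines: atws ekyzd zyuvh iiyf bocl vetqs rou amx
Hunk 2: at line 5 remove [vetqs,rou] add [zugj,pdoj,gat] -> 9 lines: atws ekyzd zyuvh iiyf bocl zugj pdoj gat amx
Hunk 3: at line 4 remove [bocl,zugj,pdoj] add [jbs,hcu,xhd] -> 9 lines: atws ekyzd zyuvh iiyf jbs hcu xhd gat amx
Hunk 4: at line 5 remove [xhd] add [zjwwq,idhx] -> 10 lines: atws ekyzd zyuvh iiyf jbs hcu zjwwq idhx gat amx
Hunk 5: at line 4 remove [hcu,zjwwq] add [zua,gvy] -> 10 lines: atws ekyzd zyuvh iiyf jbs zua gvy idhx gat amx
Hunk 6: at line 5 remove [zua,gvy,idhx] add [why] -> 8 lines: atws ekyzd zyuvh iiyf jbs why gat amx
Final line 8: amx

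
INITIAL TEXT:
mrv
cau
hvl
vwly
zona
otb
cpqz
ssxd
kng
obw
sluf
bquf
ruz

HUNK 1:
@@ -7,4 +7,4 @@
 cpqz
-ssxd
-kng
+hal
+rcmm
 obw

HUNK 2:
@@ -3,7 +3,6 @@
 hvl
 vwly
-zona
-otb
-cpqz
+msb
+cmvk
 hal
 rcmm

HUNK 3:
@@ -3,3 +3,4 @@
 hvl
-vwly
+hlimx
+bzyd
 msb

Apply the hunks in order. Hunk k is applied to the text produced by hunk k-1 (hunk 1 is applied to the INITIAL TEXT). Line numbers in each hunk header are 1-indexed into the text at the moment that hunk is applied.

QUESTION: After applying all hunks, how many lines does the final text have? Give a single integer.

Hunk 1: at line 7 remove [ssxd,kng] add [hal,rcmm] -> 13 lines: mrv cau hvl vwly zona otb cpqz hal rcmm obw sluf bquf ruz
Hunk 2: at line 3 remove [zona,otb,cpqz] add [msb,cmvk] -> 12 lines: mrv cau hvl vwly msb cmvk hal rcmm obw sluf bquf ruz
Hunk 3: at line 3 remove [vwly] add [hlimx,bzyd] -> 13 lines: mrv cau hvl hlimx bzyd msb cmvk hal rcmm obw sluf bquf ruz
Final line count: 13

Answer: 13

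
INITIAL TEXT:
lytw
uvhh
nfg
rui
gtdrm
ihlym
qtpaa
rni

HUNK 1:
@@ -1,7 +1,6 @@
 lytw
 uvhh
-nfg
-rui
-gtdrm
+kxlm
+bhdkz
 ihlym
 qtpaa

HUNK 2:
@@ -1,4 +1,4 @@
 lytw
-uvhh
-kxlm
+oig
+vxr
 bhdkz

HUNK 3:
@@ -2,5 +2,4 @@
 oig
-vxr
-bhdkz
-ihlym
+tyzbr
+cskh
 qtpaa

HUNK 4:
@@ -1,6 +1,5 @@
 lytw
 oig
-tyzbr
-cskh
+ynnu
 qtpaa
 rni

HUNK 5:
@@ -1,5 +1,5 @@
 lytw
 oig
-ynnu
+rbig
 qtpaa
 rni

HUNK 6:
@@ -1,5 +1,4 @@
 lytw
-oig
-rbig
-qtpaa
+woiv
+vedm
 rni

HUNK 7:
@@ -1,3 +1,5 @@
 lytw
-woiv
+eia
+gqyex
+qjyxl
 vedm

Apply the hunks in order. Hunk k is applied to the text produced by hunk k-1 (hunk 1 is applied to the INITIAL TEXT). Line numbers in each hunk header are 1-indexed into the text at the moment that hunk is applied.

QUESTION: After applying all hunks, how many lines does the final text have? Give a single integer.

Answer: 6

Derivation:
Hunk 1: at line 1 remove [nfg,rui,gtdrm] add [kxlm,bhdkz] -> 7 lines: lytw uvhh kxlm bhdkz ihlym qtpaa rni
Hunk 2: at line 1 remove [uvhh,kxlm] add [oig,vxr] -> 7 lines: lytw oig vxr bhdkz ihlym qtpaa rni
Hunk 3: at line 2 remove [vxr,bhdkz,ihlym] add [tyzbr,cskh] -> 6 lines: lytw oig tyzbr cskh qtpaa rni
Hunk 4: at line 1 remove [tyzbr,cskh] add [ynnu] -> 5 lines: lytw oig ynnu qtpaa rni
Hunk 5: at line 1 remove [ynnu] add [rbig] -> 5 lines: lytw oig rbig qtpaa rni
Hunk 6: at line 1 remove [oig,rbig,qtpaa] add [woiv,vedm] -> 4 lines: lytw woiv vedm rni
Hunk 7: at line 1 remove [woiv] add [eia,gqyex,qjyxl] -> 6 lines: lytw eia gqyex qjyxl vedm rni
Final line count: 6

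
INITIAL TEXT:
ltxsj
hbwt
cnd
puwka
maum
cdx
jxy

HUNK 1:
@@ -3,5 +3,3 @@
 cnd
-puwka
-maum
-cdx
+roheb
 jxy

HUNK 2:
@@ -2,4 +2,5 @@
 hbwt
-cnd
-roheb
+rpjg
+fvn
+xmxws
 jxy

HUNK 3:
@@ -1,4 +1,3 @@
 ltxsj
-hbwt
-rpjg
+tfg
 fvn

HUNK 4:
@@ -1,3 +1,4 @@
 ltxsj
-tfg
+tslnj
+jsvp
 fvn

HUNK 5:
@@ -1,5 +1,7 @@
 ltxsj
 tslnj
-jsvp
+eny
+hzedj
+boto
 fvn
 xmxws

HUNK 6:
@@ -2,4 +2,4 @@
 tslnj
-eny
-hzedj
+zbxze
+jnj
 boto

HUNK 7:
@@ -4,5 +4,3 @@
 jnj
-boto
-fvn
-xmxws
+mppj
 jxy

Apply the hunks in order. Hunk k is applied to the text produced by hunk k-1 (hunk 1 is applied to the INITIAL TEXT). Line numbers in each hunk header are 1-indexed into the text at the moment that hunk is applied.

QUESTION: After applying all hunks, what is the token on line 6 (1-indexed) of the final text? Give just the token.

Answer: jxy

Derivation:
Hunk 1: at line 3 remove [puwka,maum,cdx] add [roheb] -> 5 lines: ltxsj hbwt cnd roheb jxy
Hunk 2: at line 2 remove [cnd,roheb] add [rpjg,fvn,xmxws] -> 6 lines: ltxsj hbwt rpjg fvn xmxws jxy
Hunk 3: at line 1 remove [hbwt,rpjg] add [tfg] -> 5 lines: ltxsj tfg fvn xmxws jxy
Hunk 4: at line 1 remove [tfg] add [tslnj,jsvp] -> 6 lines: ltxsj tslnj jsvp fvn xmxws jxy
Hunk 5: at line 1 remove [jsvp] add [eny,hzedj,boto] -> 8 lines: ltxsj tslnj eny hzedj boto fvn xmxws jxy
Hunk 6: at line 2 remove [eny,hzedj] add [zbxze,jnj] -> 8 lines: ltxsj tslnj zbxze jnj boto fvn xmxws jxy
Hunk 7: at line 4 remove [boto,fvn,xmxws] add [mppj] -> 6 lines: ltxsj tslnj zbxze jnj mppj jxy
Final line 6: jxy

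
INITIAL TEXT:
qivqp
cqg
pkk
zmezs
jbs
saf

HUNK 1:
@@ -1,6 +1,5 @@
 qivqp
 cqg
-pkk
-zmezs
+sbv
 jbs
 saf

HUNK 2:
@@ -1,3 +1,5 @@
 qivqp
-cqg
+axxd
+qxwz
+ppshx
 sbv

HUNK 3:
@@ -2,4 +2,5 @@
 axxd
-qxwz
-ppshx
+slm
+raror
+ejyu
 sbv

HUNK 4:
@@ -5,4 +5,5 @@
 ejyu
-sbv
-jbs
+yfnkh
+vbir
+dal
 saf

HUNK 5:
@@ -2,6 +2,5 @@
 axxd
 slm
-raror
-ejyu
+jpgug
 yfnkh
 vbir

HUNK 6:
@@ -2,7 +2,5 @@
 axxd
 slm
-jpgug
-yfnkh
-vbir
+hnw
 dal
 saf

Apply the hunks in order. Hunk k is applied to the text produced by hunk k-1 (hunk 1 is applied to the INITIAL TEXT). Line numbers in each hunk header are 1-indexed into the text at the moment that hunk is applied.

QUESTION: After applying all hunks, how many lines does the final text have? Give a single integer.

Hunk 1: at line 1 remove [pkk,zmezs] add [sbv] -> 5 lines: qivqp cqg sbv jbs saf
Hunk 2: at line 1 remove [cqg] add [axxd,qxwz,ppshx] -> 7 lines: qivqp axxd qxwz ppshx sbv jbs saf
Hunk 3: at line 2 remove [qxwz,ppshx] add [slm,raror,ejyu] -> 8 lines: qivqp axxd slm raror ejyu sbv jbs saf
Hunk 4: at line 5 remove [sbv,jbs] add [yfnkh,vbir,dal] -> 9 lines: qivqp axxd slm raror ejyu yfnkh vbir dal saf
Hunk 5: at line 2 remove [raror,ejyu] add [jpgug] -> 8 lines: qivqp axxd slm jpgug yfnkh vbir dal saf
Hunk 6: at line 2 remove [jpgug,yfnkh,vbir] add [hnw] -> 6 lines: qivqp axxd slm hnw dal saf
Final line count: 6

Answer: 6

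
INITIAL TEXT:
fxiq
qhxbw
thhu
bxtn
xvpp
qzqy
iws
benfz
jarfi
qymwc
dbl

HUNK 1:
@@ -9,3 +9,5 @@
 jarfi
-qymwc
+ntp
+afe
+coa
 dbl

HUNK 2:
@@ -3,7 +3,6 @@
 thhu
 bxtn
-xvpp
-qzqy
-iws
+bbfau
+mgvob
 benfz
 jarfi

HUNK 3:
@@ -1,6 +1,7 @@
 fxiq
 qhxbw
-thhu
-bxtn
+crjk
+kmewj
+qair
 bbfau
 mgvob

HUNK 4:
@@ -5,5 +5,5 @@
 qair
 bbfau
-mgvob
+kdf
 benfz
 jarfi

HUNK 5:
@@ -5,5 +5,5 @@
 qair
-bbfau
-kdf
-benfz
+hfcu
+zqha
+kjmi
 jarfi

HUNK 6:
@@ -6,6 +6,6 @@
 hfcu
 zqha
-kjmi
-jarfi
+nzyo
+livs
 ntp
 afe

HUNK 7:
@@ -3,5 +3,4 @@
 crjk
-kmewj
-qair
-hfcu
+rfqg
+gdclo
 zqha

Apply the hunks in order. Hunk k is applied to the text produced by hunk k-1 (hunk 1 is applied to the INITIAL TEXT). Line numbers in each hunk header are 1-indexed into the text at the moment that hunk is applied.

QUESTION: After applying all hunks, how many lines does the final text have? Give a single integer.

Hunk 1: at line 9 remove [qymwc] add [ntp,afe,coa] -> 13 lines: fxiq qhxbw thhu bxtn xvpp qzqy iws benfz jarfi ntp afe coa dbl
Hunk 2: at line 3 remove [xvpp,qzqy,iws] add [bbfau,mgvob] -> 12 lines: fxiq qhxbw thhu bxtn bbfau mgvob benfz jarfi ntp afe coa dbl
Hunk 3: at line 1 remove [thhu,bxtn] add [crjk,kmewj,qair] -> 13 lines: fxiq qhxbw crjk kmewj qair bbfau mgvob benfz jarfi ntp afe coa dbl
Hunk 4: at line 5 remove [mgvob] add [kdf] -> 13 lines: fxiq qhxbw crjk kmewj qair bbfau kdf benfz jarfi ntp afe coa dbl
Hunk 5: at line 5 remove [bbfau,kdf,benfz] add [hfcu,zqha,kjmi] -> 13 lines: fxiq qhxbw crjk kmewj qair hfcu zqha kjmi jarfi ntp afe coa dbl
Hunk 6: at line 6 remove [kjmi,jarfi] add [nzyo,livs] -> 13 lines: fxiq qhxbw crjk kmewj qair hfcu zqha nzyo livs ntp afe coa dbl
Hunk 7: at line 3 remove [kmewj,qair,hfcu] add [rfqg,gdclo] -> 12 lines: fxiq qhxbw crjk rfqg gdclo zqha nzyo livs ntp afe coa dbl
Final line count: 12

Answer: 12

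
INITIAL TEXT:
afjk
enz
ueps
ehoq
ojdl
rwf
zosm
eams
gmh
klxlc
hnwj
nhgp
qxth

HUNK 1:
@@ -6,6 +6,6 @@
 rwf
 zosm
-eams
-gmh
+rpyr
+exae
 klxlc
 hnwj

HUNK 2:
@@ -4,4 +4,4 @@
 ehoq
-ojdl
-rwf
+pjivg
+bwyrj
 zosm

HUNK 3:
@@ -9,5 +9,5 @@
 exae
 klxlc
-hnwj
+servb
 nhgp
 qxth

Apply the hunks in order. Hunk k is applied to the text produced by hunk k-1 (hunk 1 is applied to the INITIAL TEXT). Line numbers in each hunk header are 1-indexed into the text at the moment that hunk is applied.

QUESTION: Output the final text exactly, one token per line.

Answer: afjk
enz
ueps
ehoq
pjivg
bwyrj
zosm
rpyr
exae
klxlc
servb
nhgp
qxth

Derivation:
Hunk 1: at line 6 remove [eams,gmh] add [rpyr,exae] -> 13 lines: afjk enz ueps ehoq ojdl rwf zosm rpyr exae klxlc hnwj nhgp qxth
Hunk 2: at line 4 remove [ojdl,rwf] add [pjivg,bwyrj] -> 13 lines: afjk enz ueps ehoq pjivg bwyrj zosm rpyr exae klxlc hnwj nhgp qxth
Hunk 3: at line 9 remove [hnwj] add [servb] -> 13 lines: afjk enz ueps ehoq pjivg bwyrj zosm rpyr exae klxlc servb nhgp qxth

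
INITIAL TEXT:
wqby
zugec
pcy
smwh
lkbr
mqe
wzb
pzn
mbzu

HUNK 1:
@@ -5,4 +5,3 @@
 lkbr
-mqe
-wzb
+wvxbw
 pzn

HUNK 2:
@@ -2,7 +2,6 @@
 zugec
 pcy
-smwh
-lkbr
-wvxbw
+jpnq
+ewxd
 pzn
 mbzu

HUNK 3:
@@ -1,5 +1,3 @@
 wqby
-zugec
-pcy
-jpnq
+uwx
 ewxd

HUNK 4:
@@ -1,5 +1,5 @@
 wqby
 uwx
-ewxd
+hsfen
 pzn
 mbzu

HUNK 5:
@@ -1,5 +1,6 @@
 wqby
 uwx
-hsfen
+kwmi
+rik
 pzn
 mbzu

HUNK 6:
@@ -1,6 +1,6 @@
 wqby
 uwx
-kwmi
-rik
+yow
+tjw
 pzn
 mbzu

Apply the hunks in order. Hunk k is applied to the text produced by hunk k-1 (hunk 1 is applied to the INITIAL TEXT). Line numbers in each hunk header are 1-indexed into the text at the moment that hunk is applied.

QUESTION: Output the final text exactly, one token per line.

Answer: wqby
uwx
yow
tjw
pzn
mbzu

Derivation:
Hunk 1: at line 5 remove [mqe,wzb] add [wvxbw] -> 8 lines: wqby zugec pcy smwh lkbr wvxbw pzn mbzu
Hunk 2: at line 2 remove [smwh,lkbr,wvxbw] add [jpnq,ewxd] -> 7 lines: wqby zugec pcy jpnq ewxd pzn mbzu
Hunk 3: at line 1 remove [zugec,pcy,jpnq] add [uwx] -> 5 lines: wqby uwx ewxd pzn mbzu
Hunk 4: at line 1 remove [ewxd] add [hsfen] -> 5 lines: wqby uwx hsfen pzn mbzu
Hunk 5: at line 1 remove [hsfen] add [kwmi,rik] -> 6 lines: wqby uwx kwmi rik pzn mbzu
Hunk 6: at line 1 remove [kwmi,rik] add [yow,tjw] -> 6 lines: wqby uwx yow tjw pzn mbzu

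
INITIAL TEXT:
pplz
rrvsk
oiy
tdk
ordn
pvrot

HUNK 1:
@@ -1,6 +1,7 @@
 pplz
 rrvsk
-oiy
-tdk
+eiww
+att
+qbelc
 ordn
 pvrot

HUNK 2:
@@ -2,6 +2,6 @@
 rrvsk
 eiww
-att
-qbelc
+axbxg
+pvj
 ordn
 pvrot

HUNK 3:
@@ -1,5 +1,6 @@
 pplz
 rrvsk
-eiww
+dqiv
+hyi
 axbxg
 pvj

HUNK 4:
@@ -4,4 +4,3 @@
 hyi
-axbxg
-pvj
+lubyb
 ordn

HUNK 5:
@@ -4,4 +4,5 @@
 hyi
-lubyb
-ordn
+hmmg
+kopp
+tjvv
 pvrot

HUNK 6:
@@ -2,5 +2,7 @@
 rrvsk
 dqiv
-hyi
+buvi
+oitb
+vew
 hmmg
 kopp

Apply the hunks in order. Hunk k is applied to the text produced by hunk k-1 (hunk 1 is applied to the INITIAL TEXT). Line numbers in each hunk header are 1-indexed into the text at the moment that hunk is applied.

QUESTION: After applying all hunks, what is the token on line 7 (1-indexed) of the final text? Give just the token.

Hunk 1: at line 1 remove [oiy,tdk] add [eiww,att,qbelc] -> 7 lines: pplz rrvsk eiww att qbelc ordn pvrot
Hunk 2: at line 2 remove [att,qbelc] add [axbxg,pvj] -> 7 lines: pplz rrvsk eiww axbxg pvj ordn pvrot
Hunk 3: at line 1 remove [eiww] add [dqiv,hyi] -> 8 lines: pplz rrvsk dqiv hyi axbxg pvj ordn pvrot
Hunk 4: at line 4 remove [axbxg,pvj] add [lubyb] -> 7 lines: pplz rrvsk dqiv hyi lubyb ordn pvrot
Hunk 5: at line 4 remove [lubyb,ordn] add [hmmg,kopp,tjvv] -> 8 lines: pplz rrvsk dqiv hyi hmmg kopp tjvv pvrot
Hunk 6: at line 2 remove [hyi] add [buvi,oitb,vew] -> 10 lines: pplz rrvsk dqiv buvi oitb vew hmmg kopp tjvv pvrot
Final line 7: hmmg

Answer: hmmg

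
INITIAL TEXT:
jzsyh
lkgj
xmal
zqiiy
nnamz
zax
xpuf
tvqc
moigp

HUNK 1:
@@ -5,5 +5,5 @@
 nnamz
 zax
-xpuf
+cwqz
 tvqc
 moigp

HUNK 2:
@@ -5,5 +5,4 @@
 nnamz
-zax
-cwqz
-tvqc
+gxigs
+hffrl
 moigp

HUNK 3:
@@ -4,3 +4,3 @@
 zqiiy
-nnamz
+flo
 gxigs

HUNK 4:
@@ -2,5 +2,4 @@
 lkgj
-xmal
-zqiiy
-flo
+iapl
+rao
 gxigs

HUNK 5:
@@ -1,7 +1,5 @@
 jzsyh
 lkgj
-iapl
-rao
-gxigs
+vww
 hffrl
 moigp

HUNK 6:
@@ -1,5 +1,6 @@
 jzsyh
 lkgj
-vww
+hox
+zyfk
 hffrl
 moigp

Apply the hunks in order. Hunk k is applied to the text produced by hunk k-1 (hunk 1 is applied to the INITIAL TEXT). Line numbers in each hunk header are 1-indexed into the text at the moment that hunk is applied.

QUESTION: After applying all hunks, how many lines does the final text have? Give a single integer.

Answer: 6

Derivation:
Hunk 1: at line 5 remove [xpuf] add [cwqz] -> 9 lines: jzsyh lkgj xmal zqiiy nnamz zax cwqz tvqc moigp
Hunk 2: at line 5 remove [zax,cwqz,tvqc] add [gxigs,hffrl] -> 8 lines: jzsyh lkgj xmal zqiiy nnamz gxigs hffrl moigp
Hunk 3: at line 4 remove [nnamz] add [flo] -> 8 lines: jzsyh lkgj xmal zqiiy flo gxigs hffrl moigp
Hunk 4: at line 2 remove [xmal,zqiiy,flo] add [iapl,rao] -> 7 lines: jzsyh lkgj iapl rao gxigs hffrl moigp
Hunk 5: at line 1 remove [iapl,rao,gxigs] add [vww] -> 5 lines: jzsyh lkgj vww hffrl moigp
Hunk 6: at line 1 remove [vww] add [hox,zyfk] -> 6 lines: jzsyh lkgj hox zyfk hffrl moigp
Final line count: 6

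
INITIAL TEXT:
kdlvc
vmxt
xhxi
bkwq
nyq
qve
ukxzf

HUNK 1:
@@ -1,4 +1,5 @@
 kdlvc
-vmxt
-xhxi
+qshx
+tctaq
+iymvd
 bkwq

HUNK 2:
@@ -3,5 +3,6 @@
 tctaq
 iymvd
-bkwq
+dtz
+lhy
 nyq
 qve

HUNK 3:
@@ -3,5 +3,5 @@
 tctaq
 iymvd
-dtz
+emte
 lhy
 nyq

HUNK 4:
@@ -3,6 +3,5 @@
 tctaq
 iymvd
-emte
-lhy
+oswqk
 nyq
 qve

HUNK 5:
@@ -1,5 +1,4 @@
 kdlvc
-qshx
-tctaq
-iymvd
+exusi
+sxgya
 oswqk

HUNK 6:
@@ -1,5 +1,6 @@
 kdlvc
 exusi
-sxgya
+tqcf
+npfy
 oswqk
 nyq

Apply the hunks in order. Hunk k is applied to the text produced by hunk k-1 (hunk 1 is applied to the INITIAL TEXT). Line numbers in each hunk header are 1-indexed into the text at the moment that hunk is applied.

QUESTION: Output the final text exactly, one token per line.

Hunk 1: at line 1 remove [vmxt,xhxi] add [qshx,tctaq,iymvd] -> 8 lines: kdlvc qshx tctaq iymvd bkwq nyq qve ukxzf
Hunk 2: at line 3 remove [bkwq] add [dtz,lhy] -> 9 lines: kdlvc qshx tctaq iymvd dtz lhy nyq qve ukxzf
Hunk 3: at line 3 remove [dtz] add [emte] -> 9 lines: kdlvc qshx tctaq iymvd emte lhy nyq qve ukxzf
Hunk 4: at line 3 remove [emte,lhy] add [oswqk] -> 8 lines: kdlvc qshx tctaq iymvd oswqk nyq qve ukxzf
Hunk 5: at line 1 remove [qshx,tctaq,iymvd] add [exusi,sxgya] -> 7 lines: kdlvc exusi sxgya oswqk nyq qve ukxzf
Hunk 6: at line 1 remove [sxgya] add [tqcf,npfy] -> 8 lines: kdlvc exusi tqcf npfy oswqk nyq qve ukxzf

Answer: kdlvc
exusi
tqcf
npfy
oswqk
nyq
qve
ukxzf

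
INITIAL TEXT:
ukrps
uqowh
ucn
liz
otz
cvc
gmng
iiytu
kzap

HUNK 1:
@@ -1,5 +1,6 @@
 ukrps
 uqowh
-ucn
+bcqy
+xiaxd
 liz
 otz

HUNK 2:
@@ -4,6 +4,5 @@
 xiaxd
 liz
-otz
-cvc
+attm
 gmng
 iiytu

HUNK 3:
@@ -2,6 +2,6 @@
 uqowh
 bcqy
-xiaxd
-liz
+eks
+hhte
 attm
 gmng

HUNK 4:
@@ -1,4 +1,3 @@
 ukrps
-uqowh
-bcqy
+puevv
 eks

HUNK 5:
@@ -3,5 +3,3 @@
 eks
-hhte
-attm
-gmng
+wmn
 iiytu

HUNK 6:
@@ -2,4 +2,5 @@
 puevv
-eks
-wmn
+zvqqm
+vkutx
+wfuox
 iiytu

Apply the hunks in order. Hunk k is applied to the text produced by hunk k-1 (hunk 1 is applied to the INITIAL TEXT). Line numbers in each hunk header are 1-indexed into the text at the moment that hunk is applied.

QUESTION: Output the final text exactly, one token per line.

Answer: ukrps
puevv
zvqqm
vkutx
wfuox
iiytu
kzap

Derivation:
Hunk 1: at line 1 remove [ucn] add [bcqy,xiaxd] -> 10 lines: ukrps uqowh bcqy xiaxd liz otz cvc gmng iiytu kzap
Hunk 2: at line 4 remove [otz,cvc] add [attm] -> 9 lines: ukrps uqowh bcqy xiaxd liz attm gmng iiytu kzap
Hunk 3: at line 2 remove [xiaxd,liz] add [eks,hhte] -> 9 lines: ukrps uqowh bcqy eks hhte attm gmng iiytu kzap
Hunk 4: at line 1 remove [uqowh,bcqy] add [puevv] -> 8 lines: ukrps puevv eks hhte attm gmng iiytu kzap
Hunk 5: at line 3 remove [hhte,attm,gmng] add [wmn] -> 6 lines: ukrps puevv eks wmn iiytu kzap
Hunk 6: at line 2 remove [eks,wmn] add [zvqqm,vkutx,wfuox] -> 7 lines: ukrps puevv zvqqm vkutx wfuox iiytu kzap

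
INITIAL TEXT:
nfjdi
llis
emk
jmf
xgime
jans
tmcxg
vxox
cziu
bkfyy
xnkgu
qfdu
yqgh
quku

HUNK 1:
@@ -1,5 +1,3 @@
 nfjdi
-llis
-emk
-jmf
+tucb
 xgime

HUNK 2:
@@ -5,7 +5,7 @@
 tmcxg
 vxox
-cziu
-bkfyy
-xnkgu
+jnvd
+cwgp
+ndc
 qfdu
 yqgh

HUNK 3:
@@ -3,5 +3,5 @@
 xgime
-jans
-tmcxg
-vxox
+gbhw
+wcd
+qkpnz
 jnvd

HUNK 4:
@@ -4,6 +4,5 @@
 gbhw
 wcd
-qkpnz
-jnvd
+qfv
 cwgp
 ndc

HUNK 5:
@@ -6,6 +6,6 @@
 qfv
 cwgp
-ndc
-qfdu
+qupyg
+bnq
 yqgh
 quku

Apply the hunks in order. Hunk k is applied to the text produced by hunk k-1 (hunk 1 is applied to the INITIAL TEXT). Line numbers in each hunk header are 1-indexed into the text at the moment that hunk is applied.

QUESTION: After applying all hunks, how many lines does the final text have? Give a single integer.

Hunk 1: at line 1 remove [llis,emk,jmf] add [tucb] -> 12 lines: nfjdi tucb xgime jans tmcxg vxox cziu bkfyy xnkgu qfdu yqgh quku
Hunk 2: at line 5 remove [cziu,bkfyy,xnkgu] add [jnvd,cwgp,ndc] -> 12 lines: nfjdi tucb xgime jans tmcxg vxox jnvd cwgp ndc qfdu yqgh quku
Hunk 3: at line 3 remove [jans,tmcxg,vxox] add [gbhw,wcd,qkpnz] -> 12 lines: nfjdi tucb xgime gbhw wcd qkpnz jnvd cwgp ndc qfdu yqgh quku
Hunk 4: at line 4 remove [qkpnz,jnvd] add [qfv] -> 11 lines: nfjdi tucb xgime gbhw wcd qfv cwgp ndc qfdu yqgh quku
Hunk 5: at line 6 remove [ndc,qfdu] add [qupyg,bnq] -> 11 lines: nfjdi tucb xgime gbhw wcd qfv cwgp qupyg bnq yqgh quku
Final line count: 11

Answer: 11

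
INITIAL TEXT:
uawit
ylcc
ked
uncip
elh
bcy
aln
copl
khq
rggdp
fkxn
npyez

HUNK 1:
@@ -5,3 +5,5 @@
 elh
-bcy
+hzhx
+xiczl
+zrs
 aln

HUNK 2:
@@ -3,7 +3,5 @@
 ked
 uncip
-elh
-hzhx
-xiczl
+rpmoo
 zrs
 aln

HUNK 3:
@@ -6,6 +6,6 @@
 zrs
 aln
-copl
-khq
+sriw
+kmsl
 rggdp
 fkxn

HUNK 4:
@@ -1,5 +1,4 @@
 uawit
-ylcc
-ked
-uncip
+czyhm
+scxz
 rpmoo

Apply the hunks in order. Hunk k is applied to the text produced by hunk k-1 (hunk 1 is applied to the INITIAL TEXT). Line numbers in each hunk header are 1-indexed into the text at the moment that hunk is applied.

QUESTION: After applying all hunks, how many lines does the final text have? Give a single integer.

Answer: 11

Derivation:
Hunk 1: at line 5 remove [bcy] add [hzhx,xiczl,zrs] -> 14 lines: uawit ylcc ked uncip elh hzhx xiczl zrs aln copl khq rggdp fkxn npyez
Hunk 2: at line 3 remove [elh,hzhx,xiczl] add [rpmoo] -> 12 lines: uawit ylcc ked uncip rpmoo zrs aln copl khq rggdp fkxn npyez
Hunk 3: at line 6 remove [copl,khq] add [sriw,kmsl] -> 12 lines: uawit ylcc ked uncip rpmoo zrs aln sriw kmsl rggdp fkxn npyez
Hunk 4: at line 1 remove [ylcc,ked,uncip] add [czyhm,scxz] -> 11 lines: uawit czyhm scxz rpmoo zrs aln sriw kmsl rggdp fkxn npyez
Final line count: 11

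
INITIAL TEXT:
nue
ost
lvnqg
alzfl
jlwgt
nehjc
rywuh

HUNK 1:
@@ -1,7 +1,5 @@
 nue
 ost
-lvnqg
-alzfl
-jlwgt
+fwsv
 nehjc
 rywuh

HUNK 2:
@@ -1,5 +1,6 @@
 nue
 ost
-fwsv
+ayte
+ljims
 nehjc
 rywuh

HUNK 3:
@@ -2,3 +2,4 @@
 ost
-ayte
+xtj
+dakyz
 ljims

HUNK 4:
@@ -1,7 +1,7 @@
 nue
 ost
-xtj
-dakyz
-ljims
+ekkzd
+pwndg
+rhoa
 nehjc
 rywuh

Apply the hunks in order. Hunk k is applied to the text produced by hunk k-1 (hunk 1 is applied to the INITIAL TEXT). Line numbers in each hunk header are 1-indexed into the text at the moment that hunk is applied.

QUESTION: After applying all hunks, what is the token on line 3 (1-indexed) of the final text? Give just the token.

Answer: ekkzd

Derivation:
Hunk 1: at line 1 remove [lvnqg,alzfl,jlwgt] add [fwsv] -> 5 lines: nue ost fwsv nehjc rywuh
Hunk 2: at line 1 remove [fwsv] add [ayte,ljims] -> 6 lines: nue ost ayte ljims nehjc rywuh
Hunk 3: at line 2 remove [ayte] add [xtj,dakyz] -> 7 lines: nue ost xtj dakyz ljims nehjc rywuh
Hunk 4: at line 1 remove [xtj,dakyz,ljims] add [ekkzd,pwndg,rhoa] -> 7 lines: nue ost ekkzd pwndg rhoa nehjc rywuh
Final line 3: ekkzd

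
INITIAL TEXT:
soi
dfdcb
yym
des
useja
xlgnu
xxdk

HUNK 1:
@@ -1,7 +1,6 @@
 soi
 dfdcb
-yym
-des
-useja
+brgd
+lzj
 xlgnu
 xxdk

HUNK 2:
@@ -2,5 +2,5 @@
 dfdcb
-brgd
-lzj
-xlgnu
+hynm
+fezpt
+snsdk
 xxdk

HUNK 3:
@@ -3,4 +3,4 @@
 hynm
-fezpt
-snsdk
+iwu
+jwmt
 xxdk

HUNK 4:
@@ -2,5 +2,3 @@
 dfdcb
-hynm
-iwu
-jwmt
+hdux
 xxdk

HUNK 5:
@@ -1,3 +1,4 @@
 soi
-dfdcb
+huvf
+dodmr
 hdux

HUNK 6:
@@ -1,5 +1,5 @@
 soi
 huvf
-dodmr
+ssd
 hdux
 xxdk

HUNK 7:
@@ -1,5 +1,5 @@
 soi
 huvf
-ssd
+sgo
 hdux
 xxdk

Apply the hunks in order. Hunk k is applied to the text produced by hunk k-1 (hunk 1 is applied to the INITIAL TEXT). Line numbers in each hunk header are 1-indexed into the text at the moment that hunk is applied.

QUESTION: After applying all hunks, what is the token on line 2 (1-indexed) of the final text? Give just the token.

Hunk 1: at line 1 remove [yym,des,useja] add [brgd,lzj] -> 6 lines: soi dfdcb brgd lzj xlgnu xxdk
Hunk 2: at line 2 remove [brgd,lzj,xlgnu] add [hynm,fezpt,snsdk] -> 6 lines: soi dfdcb hynm fezpt snsdk xxdk
Hunk 3: at line 3 remove [fezpt,snsdk] add [iwu,jwmt] -> 6 lines: soi dfdcb hynm iwu jwmt xxdk
Hunk 4: at line 2 remove [hynm,iwu,jwmt] add [hdux] -> 4 lines: soi dfdcb hdux xxdk
Hunk 5: at line 1 remove [dfdcb] add [huvf,dodmr] -> 5 lines: soi huvf dodmr hdux xxdk
Hunk 6: at line 1 remove [dodmr] add [ssd] -> 5 lines: soi huvf ssd hdux xxdk
Hunk 7: at line 1 remove [ssd] add [sgo] -> 5 lines: soi huvf sgo hdux xxdk
Final line 2: huvf

Answer: huvf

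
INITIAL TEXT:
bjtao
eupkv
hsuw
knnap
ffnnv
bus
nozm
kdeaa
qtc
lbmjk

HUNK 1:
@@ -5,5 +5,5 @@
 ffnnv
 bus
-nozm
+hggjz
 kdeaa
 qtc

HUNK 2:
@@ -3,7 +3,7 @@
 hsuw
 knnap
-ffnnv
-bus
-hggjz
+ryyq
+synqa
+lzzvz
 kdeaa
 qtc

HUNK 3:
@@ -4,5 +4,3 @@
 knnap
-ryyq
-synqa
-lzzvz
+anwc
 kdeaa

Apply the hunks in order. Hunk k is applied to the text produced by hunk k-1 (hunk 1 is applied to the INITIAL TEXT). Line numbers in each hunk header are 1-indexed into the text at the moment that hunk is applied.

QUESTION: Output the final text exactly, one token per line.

Answer: bjtao
eupkv
hsuw
knnap
anwc
kdeaa
qtc
lbmjk

Derivation:
Hunk 1: at line 5 remove [nozm] add [hggjz] -> 10 lines: bjtao eupkv hsuw knnap ffnnv bus hggjz kdeaa qtc lbmjk
Hunk 2: at line 3 remove [ffnnv,bus,hggjz] add [ryyq,synqa,lzzvz] -> 10 lines: bjtao eupkv hsuw knnap ryyq synqa lzzvz kdeaa qtc lbmjk
Hunk 3: at line 4 remove [ryyq,synqa,lzzvz] add [anwc] -> 8 lines: bjtao eupkv hsuw knnap anwc kdeaa qtc lbmjk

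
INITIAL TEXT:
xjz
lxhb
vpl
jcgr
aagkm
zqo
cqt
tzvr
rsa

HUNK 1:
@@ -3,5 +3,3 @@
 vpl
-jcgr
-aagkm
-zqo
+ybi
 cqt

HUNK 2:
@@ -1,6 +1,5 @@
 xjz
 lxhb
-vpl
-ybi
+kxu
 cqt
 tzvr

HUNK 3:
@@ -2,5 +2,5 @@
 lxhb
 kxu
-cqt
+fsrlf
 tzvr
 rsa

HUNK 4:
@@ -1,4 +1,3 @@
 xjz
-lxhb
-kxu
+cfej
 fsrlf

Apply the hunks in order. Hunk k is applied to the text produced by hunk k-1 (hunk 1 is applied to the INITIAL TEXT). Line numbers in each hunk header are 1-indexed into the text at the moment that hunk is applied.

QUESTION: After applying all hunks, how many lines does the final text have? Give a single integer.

Hunk 1: at line 3 remove [jcgr,aagkm,zqo] add [ybi] -> 7 lines: xjz lxhb vpl ybi cqt tzvr rsa
Hunk 2: at line 1 remove [vpl,ybi] add [kxu] -> 6 lines: xjz lxhb kxu cqt tzvr rsa
Hunk 3: at line 2 remove [cqt] add [fsrlf] -> 6 lines: xjz lxhb kxu fsrlf tzvr rsa
Hunk 4: at line 1 remove [lxhb,kxu] add [cfej] -> 5 lines: xjz cfej fsrlf tzvr rsa
Final line count: 5

Answer: 5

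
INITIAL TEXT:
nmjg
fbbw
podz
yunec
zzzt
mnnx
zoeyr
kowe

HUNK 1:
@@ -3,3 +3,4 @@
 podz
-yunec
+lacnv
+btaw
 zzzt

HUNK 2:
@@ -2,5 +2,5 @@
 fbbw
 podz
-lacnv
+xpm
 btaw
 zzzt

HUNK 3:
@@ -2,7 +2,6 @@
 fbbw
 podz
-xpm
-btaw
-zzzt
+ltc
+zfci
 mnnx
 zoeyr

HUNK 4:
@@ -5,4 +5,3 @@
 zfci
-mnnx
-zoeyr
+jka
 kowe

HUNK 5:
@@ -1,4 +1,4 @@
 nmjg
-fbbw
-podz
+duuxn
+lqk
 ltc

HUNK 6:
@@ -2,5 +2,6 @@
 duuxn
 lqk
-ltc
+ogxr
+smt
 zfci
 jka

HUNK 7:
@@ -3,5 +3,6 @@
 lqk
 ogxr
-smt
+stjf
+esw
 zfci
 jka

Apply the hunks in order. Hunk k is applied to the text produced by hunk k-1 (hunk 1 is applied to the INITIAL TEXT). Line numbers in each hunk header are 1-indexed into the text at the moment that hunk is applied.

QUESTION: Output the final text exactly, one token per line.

Hunk 1: at line 3 remove [yunec] add [lacnv,btaw] -> 9 lines: nmjg fbbw podz lacnv btaw zzzt mnnx zoeyr kowe
Hunk 2: at line 2 remove [lacnv] add [xpm] -> 9 lines: nmjg fbbw podz xpm btaw zzzt mnnx zoeyr kowe
Hunk 3: at line 2 remove [xpm,btaw,zzzt] add [ltc,zfci] -> 8 lines: nmjg fbbw podz ltc zfci mnnx zoeyr kowe
Hunk 4: at line 5 remove [mnnx,zoeyr] add [jka] -> 7 lines: nmjg fbbw podz ltc zfci jka kowe
Hunk 5: at line 1 remove [fbbw,podz] add [duuxn,lqk] -> 7 lines: nmjg duuxn lqk ltc zfci jka kowe
Hunk 6: at line 2 remove [ltc] add [ogxr,smt] -> 8 lines: nmjg duuxn lqk ogxr smt zfci jka kowe
Hunk 7: at line 3 remove [smt] add [stjf,esw] -> 9 lines: nmjg duuxn lqk ogxr stjf esw zfci jka kowe

Answer: nmjg
duuxn
lqk
ogxr
stjf
esw
zfci
jka
kowe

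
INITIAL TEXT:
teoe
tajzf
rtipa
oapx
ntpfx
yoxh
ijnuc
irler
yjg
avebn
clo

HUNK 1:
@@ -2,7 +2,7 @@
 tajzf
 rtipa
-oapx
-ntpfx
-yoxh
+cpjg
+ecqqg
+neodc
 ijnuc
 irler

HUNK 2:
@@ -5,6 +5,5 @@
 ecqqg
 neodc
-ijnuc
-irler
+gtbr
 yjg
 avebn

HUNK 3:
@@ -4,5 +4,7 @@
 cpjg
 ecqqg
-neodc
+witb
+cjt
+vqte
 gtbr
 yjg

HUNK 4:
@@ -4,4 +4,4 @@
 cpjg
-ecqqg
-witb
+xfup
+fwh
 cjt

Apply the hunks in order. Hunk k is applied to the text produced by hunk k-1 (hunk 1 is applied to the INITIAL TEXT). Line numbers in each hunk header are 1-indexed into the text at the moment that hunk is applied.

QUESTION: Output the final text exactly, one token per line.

Answer: teoe
tajzf
rtipa
cpjg
xfup
fwh
cjt
vqte
gtbr
yjg
avebn
clo

Derivation:
Hunk 1: at line 2 remove [oapx,ntpfx,yoxh] add [cpjg,ecqqg,neodc] -> 11 lines: teoe tajzf rtipa cpjg ecqqg neodc ijnuc irler yjg avebn clo
Hunk 2: at line 5 remove [ijnuc,irler] add [gtbr] -> 10 lines: teoe tajzf rtipa cpjg ecqqg neodc gtbr yjg avebn clo
Hunk 3: at line 4 remove [neodc] add [witb,cjt,vqte] -> 12 lines: teoe tajzf rtipa cpjg ecqqg witb cjt vqte gtbr yjg avebn clo
Hunk 4: at line 4 remove [ecqqg,witb] add [xfup,fwh] -> 12 lines: teoe tajzf rtipa cpjg xfup fwh cjt vqte gtbr yjg avebn clo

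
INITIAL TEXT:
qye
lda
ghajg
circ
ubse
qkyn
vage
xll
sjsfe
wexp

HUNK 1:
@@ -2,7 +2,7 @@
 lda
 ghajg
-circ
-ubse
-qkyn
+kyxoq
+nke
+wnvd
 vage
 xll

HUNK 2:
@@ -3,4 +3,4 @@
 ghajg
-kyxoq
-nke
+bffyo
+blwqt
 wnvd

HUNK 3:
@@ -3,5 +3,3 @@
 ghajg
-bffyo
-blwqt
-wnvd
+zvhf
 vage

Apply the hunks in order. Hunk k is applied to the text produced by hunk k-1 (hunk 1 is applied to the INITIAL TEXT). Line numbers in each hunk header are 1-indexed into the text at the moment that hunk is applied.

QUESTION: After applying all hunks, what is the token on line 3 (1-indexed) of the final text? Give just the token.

Answer: ghajg

Derivation:
Hunk 1: at line 2 remove [circ,ubse,qkyn] add [kyxoq,nke,wnvd] -> 10 lines: qye lda ghajg kyxoq nke wnvd vage xll sjsfe wexp
Hunk 2: at line 3 remove [kyxoq,nke] add [bffyo,blwqt] -> 10 lines: qye lda ghajg bffyo blwqt wnvd vage xll sjsfe wexp
Hunk 3: at line 3 remove [bffyo,blwqt,wnvd] add [zvhf] -> 8 lines: qye lda ghajg zvhf vage xll sjsfe wexp
Final line 3: ghajg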